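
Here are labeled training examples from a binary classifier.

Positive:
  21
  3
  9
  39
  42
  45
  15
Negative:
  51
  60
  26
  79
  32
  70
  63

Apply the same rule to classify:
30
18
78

Positive, Positive, Negative

The pattern is that an item is 'Positive' exactly when: multiple of 3 AND at most 45.
30 — 30 = 3·10, 30 ≤ 45, hence Positive. 18 — 18 = 3·6, 18 ≤ 45, hence Positive. 78 — 78 = 3·26, 78 > 45, hence Negative.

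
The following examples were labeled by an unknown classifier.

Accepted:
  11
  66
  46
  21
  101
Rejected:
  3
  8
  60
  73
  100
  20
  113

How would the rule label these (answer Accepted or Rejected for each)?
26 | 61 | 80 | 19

A rule that fits every label: ≡ 1 (mod 5) — true of each 'Accepted' example, false of each 'Rejected' one.
26: 26 mod 5 = 1, fits → Accepted. 61: 61 mod 5 = 1, fits → Accepted. 80: 80 mod 5 = 0, fails the rule → Rejected. 19: 19 mod 5 = 4, fails the rule → Rejected.

Accepted, Accepted, Rejected, Rejected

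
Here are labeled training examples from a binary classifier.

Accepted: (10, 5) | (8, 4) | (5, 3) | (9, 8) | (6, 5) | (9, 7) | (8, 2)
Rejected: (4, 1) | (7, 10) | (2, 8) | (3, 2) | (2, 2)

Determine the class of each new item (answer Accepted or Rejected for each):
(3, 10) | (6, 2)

Rejected, Accepted

The distinguishing property — first > second AND sum ≥ 8 — holds for all the 'Accepted' cases and none of the 'Rejected' cases.
(3, 10) — 3 < 10, 3+10 = 13, hence Rejected.
(6, 2) — 6 > 2, 6+2 = 8, hence Accepted.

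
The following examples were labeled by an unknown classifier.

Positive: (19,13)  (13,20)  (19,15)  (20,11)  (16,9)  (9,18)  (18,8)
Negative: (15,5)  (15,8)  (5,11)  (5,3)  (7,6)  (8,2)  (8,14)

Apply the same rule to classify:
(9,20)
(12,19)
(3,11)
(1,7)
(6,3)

Positive, Positive, Negative, Negative, Negative

The rule appears to be: sum ≥ 25.
(9,20) — 9+20 = 29, hence Positive. (12,19) — 12+19 = 31, hence Positive. (3,11) — 3+11 = 14, hence Negative. (1,7) — 1+7 = 8, hence Negative. (6,3) — 6+3 = 9, hence Negative.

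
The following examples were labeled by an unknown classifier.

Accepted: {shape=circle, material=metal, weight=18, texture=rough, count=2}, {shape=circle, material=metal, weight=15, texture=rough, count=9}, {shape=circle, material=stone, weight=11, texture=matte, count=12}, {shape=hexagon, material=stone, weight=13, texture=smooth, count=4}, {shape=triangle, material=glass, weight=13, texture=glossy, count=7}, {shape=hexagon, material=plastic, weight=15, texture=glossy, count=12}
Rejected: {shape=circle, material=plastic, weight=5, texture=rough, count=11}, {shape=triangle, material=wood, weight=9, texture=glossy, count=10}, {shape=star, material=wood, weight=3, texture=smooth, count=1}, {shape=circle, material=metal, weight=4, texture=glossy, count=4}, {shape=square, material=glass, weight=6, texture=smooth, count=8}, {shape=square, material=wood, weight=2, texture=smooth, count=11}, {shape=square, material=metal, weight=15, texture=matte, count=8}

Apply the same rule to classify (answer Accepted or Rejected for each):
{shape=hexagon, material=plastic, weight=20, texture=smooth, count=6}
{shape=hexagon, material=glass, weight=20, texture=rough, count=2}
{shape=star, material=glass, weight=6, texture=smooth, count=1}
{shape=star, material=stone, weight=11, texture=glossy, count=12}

The classifier is using: weight ≥ 11 AND count ≠ 8.
{shape=hexagon, material=plastic, weight=20, texture=smooth, count=6}: weight = 20, count = 6 — qualifies, so Accepted.
{shape=hexagon, material=glass, weight=20, texture=rough, count=2}: weight = 20, count = 2 — qualifies, so Accepted.
{shape=star, material=glass, weight=6, texture=smooth, count=1}: weight = 6, count = 1 — fails the rule, so Rejected.
{shape=star, material=stone, weight=11, texture=glossy, count=12}: weight = 11, count = 12 — qualifies, so Accepted.

Accepted, Accepted, Rejected, Accepted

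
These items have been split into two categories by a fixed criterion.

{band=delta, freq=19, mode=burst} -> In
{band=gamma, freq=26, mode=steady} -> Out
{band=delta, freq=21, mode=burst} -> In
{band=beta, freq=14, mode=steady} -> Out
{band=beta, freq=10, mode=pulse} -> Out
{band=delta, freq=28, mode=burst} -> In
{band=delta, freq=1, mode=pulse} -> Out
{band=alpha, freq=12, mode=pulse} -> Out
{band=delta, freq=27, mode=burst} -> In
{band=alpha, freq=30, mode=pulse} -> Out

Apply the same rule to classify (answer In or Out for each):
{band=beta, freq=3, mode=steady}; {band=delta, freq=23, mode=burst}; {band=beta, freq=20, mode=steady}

Out, In, Out

The distinguishing property — mode is burst — holds for all the 'In' cases and none of the 'Out' cases.
{band=beta, freq=3, mode=steady} — mode is steady, hence Out.
{band=delta, freq=23, mode=burst} — mode is burst, hence In.
{band=beta, freq=20, mode=steady} — mode is steady, hence Out.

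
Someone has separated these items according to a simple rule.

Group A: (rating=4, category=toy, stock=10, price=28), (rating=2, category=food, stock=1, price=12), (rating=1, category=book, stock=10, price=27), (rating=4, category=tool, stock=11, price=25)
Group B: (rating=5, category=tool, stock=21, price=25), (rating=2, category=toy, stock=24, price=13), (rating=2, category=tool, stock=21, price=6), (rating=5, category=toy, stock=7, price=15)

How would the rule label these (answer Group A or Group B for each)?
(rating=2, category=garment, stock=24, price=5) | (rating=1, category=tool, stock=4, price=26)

Group B, Group A

The simplest hypothesis consistent with all the labels is: stock ≤ 11 AND rating ≤ 4.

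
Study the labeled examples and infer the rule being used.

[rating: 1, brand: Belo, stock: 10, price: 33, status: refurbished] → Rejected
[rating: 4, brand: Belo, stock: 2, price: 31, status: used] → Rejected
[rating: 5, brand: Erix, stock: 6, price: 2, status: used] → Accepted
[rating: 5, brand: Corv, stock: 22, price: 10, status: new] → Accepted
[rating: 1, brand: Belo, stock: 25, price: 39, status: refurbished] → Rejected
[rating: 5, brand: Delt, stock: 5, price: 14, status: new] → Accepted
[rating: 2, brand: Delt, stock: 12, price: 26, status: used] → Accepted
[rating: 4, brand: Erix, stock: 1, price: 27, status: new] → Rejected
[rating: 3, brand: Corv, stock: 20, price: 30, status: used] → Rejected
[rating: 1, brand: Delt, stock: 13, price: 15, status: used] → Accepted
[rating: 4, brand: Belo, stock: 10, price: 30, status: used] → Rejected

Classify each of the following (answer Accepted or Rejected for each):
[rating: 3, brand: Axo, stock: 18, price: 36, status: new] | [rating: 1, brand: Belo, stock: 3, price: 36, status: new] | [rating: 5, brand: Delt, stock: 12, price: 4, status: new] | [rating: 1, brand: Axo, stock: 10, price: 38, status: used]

Rejected, Rejected, Accepted, Rejected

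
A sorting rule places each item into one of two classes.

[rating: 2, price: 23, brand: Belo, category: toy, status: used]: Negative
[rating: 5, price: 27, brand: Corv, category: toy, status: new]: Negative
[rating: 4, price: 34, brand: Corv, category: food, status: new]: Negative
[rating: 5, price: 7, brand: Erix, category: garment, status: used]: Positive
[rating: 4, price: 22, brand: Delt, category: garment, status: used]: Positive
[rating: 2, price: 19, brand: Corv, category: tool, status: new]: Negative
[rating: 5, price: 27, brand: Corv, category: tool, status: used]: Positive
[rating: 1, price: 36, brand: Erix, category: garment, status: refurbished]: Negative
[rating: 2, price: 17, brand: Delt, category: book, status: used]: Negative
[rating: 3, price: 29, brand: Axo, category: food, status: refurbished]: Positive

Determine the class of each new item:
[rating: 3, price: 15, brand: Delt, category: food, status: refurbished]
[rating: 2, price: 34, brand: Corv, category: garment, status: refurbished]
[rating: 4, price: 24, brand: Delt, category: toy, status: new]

A rule that fits every label: status is not new AND rating ≥ 3 — true of each 'Positive' example, false of each 'Negative' one.
[rating: 3, price: 15, brand: Delt, category: food, status: refurbished]: status is refurbished, rating = 3 — passes, so Positive.
[rating: 2, price: 34, brand: Corv, category: garment, status: refurbished]: status is refurbished, rating = 2 — does not fit, so Negative.
[rating: 4, price: 24, brand: Delt, category: toy, status: new]: status is new, rating = 4 — does not fit, so Negative.

Positive, Negative, Negative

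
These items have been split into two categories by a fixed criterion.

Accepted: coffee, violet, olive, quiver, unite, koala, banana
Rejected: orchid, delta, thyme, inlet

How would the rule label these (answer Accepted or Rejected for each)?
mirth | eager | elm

A rule that fits every label: has ≥ 3 vowels — true of each 'Accepted' example, false of each 'Rejected' one.
mirth → 1 vowel → Rejected.
eager → 3 vowels → Accepted.
elm → 1 vowel → Rejected.

Rejected, Accepted, Rejected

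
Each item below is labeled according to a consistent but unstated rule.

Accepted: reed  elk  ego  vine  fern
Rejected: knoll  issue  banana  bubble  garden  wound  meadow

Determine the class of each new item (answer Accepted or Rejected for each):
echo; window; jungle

The pattern is that an item is 'Accepted' exactly when: length ≤ 4.
echo: Accepted (length 4). window: Rejected (length 6). jungle: Rejected (length 6).

Accepted, Rejected, Rejected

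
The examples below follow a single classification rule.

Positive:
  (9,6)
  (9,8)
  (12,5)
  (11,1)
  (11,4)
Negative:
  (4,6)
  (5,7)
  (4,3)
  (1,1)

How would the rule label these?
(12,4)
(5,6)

Positive, Negative

The common property of the 'Positive' items is: first ≥ 6. No 'Negative' item has it.
Positive: (12,4), since first 12. Negative: (5,6), since first 5.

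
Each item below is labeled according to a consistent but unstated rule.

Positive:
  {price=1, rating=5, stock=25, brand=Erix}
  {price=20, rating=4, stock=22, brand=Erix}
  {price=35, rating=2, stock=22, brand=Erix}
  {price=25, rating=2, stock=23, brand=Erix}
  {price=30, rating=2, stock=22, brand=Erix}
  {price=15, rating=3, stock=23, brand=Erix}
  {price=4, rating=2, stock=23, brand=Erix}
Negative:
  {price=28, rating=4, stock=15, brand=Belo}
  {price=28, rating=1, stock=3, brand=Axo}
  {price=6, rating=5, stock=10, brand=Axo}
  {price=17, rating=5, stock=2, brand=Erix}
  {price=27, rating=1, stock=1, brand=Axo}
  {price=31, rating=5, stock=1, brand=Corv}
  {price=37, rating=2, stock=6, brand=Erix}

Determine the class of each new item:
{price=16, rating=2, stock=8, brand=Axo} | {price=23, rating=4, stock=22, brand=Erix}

Negative, Positive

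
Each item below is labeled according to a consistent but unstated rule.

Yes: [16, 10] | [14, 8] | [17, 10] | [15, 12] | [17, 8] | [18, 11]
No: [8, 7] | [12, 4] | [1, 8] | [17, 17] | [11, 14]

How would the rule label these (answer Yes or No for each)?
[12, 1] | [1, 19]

No, No

All 'Yes' examples share one property — first > second AND sum ≥ 22 — and every 'No' example lacks it.
[12, 1]: 12 > 1, 12+1 = 13 — fails this test, so No.
[1, 19]: 1 < 19, 1+19 = 20 — fails this test, so No.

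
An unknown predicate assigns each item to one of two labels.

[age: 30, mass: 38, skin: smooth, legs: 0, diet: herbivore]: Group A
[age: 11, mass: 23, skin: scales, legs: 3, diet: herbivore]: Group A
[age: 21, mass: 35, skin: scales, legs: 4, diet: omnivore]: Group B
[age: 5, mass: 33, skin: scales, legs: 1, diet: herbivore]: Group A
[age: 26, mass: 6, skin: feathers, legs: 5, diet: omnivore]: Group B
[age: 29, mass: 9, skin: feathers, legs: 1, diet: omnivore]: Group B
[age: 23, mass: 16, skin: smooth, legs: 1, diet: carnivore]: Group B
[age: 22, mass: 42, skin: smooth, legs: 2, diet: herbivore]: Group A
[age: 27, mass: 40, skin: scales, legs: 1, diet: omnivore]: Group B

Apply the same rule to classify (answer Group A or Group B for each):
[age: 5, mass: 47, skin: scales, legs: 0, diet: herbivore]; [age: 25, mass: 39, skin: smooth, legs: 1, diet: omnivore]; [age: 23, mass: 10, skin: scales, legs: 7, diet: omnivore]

Group A, Group B, Group B

Rule: diet is herbivore. This holds for each 'Group A' example and fails for each 'Group B' one.
[age: 5, mass: 47, skin: scales, legs: 0, diet: herbivore]: Group A (diet is herbivore). [age: 25, mass: 39, skin: smooth, legs: 1, diet: omnivore]: Group B (diet is omnivore). [age: 23, mass: 10, skin: scales, legs: 7, diet: omnivore]: Group B (diet is omnivore).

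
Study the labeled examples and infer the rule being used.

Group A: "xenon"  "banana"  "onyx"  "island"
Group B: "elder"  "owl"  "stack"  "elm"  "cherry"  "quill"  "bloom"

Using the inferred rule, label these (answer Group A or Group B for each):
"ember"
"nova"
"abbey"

Group B, Group A, Group B

A rule that fits every label: contains 'n' — true of each 'Group A' example, false of each 'Group B' one.
"ember" — no 'n', hence Group B. "nova" — has 'n', hence Group A. "abbey" — no 'n', hence Group B.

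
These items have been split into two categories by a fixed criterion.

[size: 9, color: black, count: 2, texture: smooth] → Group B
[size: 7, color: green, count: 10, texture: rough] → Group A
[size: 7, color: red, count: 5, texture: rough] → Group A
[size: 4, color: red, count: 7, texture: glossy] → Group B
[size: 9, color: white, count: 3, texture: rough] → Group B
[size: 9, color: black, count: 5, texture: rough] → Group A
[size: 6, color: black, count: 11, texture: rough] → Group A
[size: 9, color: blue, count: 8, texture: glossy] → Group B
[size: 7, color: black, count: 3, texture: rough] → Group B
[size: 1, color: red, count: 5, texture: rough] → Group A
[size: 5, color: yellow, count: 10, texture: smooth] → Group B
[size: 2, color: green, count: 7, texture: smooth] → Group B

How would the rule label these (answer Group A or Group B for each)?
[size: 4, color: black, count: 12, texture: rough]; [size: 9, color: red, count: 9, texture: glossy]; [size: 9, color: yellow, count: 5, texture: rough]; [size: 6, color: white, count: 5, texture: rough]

A rule that fits every label: texture is rough AND count ≥ 5 — true of each 'Group A' example, false of each 'Group B' one.

Group A, Group B, Group A, Group A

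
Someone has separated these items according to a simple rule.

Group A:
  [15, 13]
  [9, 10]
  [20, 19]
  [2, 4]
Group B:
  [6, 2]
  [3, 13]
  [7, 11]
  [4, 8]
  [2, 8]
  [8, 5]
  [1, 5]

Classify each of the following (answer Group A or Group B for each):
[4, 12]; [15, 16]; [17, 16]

Group B, Group A, Group A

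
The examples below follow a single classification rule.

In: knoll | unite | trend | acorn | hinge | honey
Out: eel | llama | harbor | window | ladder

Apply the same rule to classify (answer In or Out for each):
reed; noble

Rule: odd length AND contains 'n'. This holds for each 'In' example and fails for each 'Out' one.
Out: reed, since length 4, no 'n'.
In: noble, since length 5, has 'n'.

Out, In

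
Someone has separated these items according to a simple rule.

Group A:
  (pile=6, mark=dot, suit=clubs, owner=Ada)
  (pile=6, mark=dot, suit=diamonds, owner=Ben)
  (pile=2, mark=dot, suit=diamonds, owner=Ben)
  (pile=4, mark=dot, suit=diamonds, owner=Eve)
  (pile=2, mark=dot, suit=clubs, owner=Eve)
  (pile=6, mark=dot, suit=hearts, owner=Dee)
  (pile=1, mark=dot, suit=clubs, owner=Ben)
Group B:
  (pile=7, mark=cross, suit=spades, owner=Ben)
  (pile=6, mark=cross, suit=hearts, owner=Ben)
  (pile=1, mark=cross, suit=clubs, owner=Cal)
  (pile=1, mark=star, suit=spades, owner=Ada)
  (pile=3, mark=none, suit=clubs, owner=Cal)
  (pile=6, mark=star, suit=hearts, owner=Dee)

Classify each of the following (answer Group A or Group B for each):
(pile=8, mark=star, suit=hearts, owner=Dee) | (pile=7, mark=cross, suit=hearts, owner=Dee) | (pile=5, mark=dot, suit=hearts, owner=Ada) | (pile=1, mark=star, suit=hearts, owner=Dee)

Group B, Group B, Group A, Group B

'Group A' ⟺ mark is dot.
(pile=8, mark=star, suit=hearts, owner=Dee): Group B (mark is star). (pile=7, mark=cross, suit=hearts, owner=Dee): Group B (mark is cross). (pile=5, mark=dot, suit=hearts, owner=Ada): Group A (mark is dot). (pile=1, mark=star, suit=hearts, owner=Dee): Group B (mark is star).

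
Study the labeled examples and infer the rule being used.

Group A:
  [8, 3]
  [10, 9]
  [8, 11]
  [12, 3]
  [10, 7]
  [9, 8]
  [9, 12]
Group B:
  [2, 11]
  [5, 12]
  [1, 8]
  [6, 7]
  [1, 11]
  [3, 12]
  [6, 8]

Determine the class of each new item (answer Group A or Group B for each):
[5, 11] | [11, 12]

The rule appears to be: first ≥ 7.

Group B, Group A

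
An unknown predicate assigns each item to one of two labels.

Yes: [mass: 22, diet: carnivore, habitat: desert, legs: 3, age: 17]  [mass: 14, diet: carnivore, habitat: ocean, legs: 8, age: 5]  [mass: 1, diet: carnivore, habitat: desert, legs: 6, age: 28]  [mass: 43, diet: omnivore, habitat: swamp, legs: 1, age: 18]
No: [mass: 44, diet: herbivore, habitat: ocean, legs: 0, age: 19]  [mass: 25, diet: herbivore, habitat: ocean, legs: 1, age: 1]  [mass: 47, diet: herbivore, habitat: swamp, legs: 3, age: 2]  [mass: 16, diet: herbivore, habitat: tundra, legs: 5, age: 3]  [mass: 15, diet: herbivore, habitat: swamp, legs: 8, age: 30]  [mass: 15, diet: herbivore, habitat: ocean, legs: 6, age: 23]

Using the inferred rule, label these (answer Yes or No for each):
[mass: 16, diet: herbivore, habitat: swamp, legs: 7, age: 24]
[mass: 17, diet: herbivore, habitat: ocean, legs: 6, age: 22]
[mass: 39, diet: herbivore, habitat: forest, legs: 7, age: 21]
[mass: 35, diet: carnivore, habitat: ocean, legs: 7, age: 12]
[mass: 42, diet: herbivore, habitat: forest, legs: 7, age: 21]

The rule appears to be: diet is not herbivore.
[mass: 16, diet: herbivore, habitat: swamp, legs: 7, age: 24] — diet is herbivore, hence No.
[mass: 17, diet: herbivore, habitat: ocean, legs: 6, age: 22] — diet is herbivore, hence No.
[mass: 39, diet: herbivore, habitat: forest, legs: 7, age: 21] — diet is herbivore, hence No.
[mass: 35, diet: carnivore, habitat: ocean, legs: 7, age: 12] — diet is carnivore, hence Yes.
[mass: 42, diet: herbivore, habitat: forest, legs: 7, age: 21] — diet is herbivore, hence No.

No, No, No, Yes, No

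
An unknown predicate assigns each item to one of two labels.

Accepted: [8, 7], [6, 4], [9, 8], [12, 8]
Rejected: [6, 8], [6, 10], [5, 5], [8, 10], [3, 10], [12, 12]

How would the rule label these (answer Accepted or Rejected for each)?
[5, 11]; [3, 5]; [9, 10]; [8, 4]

One predicate separates the groups cleanly: first > second.
[5, 11] — 5 < 11, hence Rejected. [3, 5] — 3 < 5, hence Rejected. [9, 10] — 9 < 10, hence Rejected. [8, 4] — 8 > 4, hence Accepted.

Rejected, Rejected, Rejected, Accepted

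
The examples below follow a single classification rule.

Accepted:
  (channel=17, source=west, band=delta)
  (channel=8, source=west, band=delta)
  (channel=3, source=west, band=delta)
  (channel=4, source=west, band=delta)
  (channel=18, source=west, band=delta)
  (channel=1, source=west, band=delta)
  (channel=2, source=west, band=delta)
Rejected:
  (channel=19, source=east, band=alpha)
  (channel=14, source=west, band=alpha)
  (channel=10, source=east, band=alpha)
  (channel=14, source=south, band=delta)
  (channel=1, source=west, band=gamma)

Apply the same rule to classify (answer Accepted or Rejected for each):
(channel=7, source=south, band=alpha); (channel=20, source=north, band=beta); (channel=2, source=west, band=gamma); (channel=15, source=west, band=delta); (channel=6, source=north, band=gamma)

Rejected, Rejected, Rejected, Accepted, Rejected

'Accepted' ⟺ source is west AND band is delta.
(channel=7, source=south, band=alpha) → source is south, band is alpha → Rejected. (channel=20, source=north, band=beta) → source is north, band is beta → Rejected. (channel=2, source=west, band=gamma) → source is west, band is gamma → Rejected. (channel=15, source=west, band=delta) → source is west, band is delta → Accepted. (channel=6, source=north, band=gamma) → source is north, band is gamma → Rejected.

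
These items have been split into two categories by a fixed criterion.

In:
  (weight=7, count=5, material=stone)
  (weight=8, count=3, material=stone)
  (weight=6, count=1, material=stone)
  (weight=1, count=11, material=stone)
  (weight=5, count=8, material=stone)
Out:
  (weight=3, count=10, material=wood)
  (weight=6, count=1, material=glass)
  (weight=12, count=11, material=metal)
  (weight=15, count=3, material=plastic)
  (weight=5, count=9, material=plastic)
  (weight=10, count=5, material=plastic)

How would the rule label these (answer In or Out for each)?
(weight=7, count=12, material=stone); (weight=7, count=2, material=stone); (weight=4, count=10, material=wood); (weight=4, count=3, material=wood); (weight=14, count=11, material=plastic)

Rule: material is stone. This holds for each 'In' example and fails for each 'Out' one.
(weight=7, count=12, material=stone): material is stone, satisfies this → In. (weight=7, count=2, material=stone): material is stone, satisfies this → In. (weight=4, count=10, material=wood): material is wood, doesn't match → Out. (weight=4, count=3, material=wood): material is wood, doesn't match → Out. (weight=14, count=11, material=plastic): material is plastic, doesn't match → Out.

In, In, Out, Out, Out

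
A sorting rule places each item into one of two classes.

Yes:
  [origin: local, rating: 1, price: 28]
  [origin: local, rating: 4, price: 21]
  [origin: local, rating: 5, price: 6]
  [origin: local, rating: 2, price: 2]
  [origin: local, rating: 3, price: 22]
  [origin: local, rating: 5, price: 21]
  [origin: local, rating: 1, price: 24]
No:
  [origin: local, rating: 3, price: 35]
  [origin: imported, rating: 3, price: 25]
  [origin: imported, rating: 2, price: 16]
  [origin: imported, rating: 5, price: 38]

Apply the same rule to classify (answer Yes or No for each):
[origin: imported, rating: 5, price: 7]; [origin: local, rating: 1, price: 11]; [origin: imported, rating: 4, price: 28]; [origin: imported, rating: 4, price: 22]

No, Yes, No, No

The distinguishing property — origin is local AND price ≤ 28 — holds for all the 'Yes' cases and none of the 'No' cases.
No: [origin: imported, rating: 5, price: 7], since origin is imported, price = 7.
Yes: [origin: local, rating: 1, price: 11], since origin is local, price = 11.
No: [origin: imported, rating: 4, price: 28], since origin is imported, price = 28.
No: [origin: imported, rating: 4, price: 22], since origin is imported, price = 22.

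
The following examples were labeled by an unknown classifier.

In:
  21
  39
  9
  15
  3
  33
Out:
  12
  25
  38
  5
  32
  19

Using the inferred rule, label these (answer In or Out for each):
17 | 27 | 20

Out, In, Out

The common property of the 'In' items is: ≡ 3 (mod 6). No 'Out' item has it.
17: Out (17 mod 6 = 5). 27: In (27 mod 6 = 3). 20: Out (20 mod 6 = 2).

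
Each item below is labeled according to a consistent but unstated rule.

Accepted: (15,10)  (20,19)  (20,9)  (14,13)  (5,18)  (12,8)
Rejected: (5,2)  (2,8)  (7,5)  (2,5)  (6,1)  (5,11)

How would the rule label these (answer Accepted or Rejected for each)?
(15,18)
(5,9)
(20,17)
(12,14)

Accepted, Rejected, Accepted, Accepted

Rule: sum ≥ 20. This holds for each 'Accepted' example and fails for each 'Rejected' one.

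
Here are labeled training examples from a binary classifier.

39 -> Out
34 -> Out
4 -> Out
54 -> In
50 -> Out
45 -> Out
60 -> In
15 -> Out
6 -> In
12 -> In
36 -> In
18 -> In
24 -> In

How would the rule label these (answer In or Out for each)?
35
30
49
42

Out, In, Out, In

The distinguishing property — multiple of 6 — holds for all the 'In' cases and none of the 'Out' cases.
35: Out (35 = 6·5 + 5). 30: In (30 = 6·5). 49: Out (49 = 6·8 + 1). 42: In (42 = 6·7).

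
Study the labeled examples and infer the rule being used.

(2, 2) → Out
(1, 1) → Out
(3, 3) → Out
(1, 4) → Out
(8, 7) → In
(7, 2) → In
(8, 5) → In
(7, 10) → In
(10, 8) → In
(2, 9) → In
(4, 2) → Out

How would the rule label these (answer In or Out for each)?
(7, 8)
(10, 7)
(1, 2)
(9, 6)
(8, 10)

In, In, Out, In, In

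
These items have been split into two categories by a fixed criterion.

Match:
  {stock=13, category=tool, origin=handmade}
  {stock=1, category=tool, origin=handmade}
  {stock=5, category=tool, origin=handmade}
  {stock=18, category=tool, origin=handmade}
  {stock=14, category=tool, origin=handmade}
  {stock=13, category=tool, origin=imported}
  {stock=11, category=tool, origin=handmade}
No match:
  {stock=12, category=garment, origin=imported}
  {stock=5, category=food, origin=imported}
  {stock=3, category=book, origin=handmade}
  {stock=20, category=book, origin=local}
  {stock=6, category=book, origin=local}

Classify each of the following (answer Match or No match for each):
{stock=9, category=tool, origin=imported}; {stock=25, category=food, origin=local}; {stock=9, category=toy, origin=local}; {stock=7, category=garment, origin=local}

The common property of the 'Match' items is: category is tool. No 'No match' item has it.
{stock=9, category=tool, origin=imported}: category is tool, fits → Match.
{stock=25, category=food, origin=local}: category is food, fails this test → No match.
{stock=9, category=toy, origin=local}: category is toy, fails this test → No match.
{stock=7, category=garment, origin=local}: category is garment, fails this test → No match.

Match, No match, No match, No match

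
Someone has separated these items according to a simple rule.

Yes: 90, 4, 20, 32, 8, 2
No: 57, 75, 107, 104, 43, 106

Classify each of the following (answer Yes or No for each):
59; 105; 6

Every 'Yes' example satisfies: even AND at most 90. None of the 'No' examples do.
59 → 59 is odd, 59 ≤ 90 → No.
105 → 105 is odd, 105 > 90 → No.
6 → 6 is even, 6 ≤ 90 → Yes.

No, No, Yes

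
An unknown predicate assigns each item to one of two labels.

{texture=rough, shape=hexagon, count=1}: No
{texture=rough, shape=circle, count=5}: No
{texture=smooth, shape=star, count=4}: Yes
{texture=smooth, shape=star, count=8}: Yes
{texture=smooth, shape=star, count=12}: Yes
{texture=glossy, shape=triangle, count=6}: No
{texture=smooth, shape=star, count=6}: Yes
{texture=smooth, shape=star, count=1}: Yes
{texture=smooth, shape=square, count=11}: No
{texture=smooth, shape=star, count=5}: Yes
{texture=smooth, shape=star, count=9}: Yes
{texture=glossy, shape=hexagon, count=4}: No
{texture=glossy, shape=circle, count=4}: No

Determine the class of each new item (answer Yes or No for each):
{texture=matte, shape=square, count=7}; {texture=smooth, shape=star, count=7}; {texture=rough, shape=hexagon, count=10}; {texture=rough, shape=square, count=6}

Rule: shape is star. This holds for each 'Yes' example and fails for each 'No' one.
No: {texture=matte, shape=square, count=7}, since shape is square. Yes: {texture=smooth, shape=star, count=7}, since shape is star. No: {texture=rough, shape=hexagon, count=10}, since shape is hexagon. No: {texture=rough, shape=square, count=6}, since shape is square.

No, Yes, No, No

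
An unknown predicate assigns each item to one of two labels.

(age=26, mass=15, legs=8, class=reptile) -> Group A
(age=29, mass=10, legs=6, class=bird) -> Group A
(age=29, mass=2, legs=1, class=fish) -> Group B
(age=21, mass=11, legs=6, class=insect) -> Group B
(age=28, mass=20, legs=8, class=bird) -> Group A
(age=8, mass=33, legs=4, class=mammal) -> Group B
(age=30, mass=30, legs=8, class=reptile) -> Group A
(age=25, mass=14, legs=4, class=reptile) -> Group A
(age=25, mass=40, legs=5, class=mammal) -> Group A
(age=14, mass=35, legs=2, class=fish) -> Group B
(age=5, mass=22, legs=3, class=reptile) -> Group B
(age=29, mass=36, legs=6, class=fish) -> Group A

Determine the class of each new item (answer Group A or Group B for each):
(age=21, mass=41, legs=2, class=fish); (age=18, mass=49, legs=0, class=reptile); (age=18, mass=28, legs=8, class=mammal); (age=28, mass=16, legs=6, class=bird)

One predicate separates the groups cleanly: age ≥ 25 AND legs ≥ 2.

Group B, Group B, Group B, Group A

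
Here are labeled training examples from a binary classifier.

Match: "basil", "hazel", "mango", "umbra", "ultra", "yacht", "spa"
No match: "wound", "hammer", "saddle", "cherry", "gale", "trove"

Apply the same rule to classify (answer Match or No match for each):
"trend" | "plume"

'Match' ⟺ odd length AND contains 'a'.
"trend": length 5, no 'a', doesn't qualify → No match.
"plume": length 5, no 'a', doesn't qualify → No match.

No match, No match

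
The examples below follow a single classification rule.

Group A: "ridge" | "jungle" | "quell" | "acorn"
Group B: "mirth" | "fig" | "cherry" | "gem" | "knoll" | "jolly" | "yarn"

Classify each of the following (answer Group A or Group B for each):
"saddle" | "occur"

Group A, Group A

A rule that fits every label: has ≥ 2 vowels — true of each 'Group A' example, false of each 'Group B' one.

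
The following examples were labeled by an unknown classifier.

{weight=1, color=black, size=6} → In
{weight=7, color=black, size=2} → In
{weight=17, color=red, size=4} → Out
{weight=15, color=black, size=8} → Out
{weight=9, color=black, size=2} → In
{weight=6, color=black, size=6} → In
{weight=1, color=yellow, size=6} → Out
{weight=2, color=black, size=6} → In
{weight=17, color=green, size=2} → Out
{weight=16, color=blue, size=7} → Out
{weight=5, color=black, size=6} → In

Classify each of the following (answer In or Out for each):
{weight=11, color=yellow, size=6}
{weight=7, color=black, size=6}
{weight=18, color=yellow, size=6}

Out, In, Out

The common property of the 'In' items is: color is black AND size ≤ 6. No 'Out' item has it.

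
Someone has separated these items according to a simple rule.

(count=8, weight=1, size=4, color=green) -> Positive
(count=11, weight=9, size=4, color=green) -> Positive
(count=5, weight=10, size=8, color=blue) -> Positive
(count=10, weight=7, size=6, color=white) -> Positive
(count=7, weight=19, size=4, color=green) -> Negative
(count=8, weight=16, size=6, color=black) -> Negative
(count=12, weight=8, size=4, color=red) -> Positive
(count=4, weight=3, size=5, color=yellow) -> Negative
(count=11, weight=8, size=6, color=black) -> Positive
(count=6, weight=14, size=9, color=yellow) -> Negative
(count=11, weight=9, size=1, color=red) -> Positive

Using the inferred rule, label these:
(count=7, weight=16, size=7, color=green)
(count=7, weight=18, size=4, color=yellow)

The rule appears to be: count ≥ 5 AND weight ≤ 10.
Negative: (count=7, weight=16, size=7, color=green), since count = 7, weight = 16. Negative: (count=7, weight=18, size=4, color=yellow), since count = 7, weight = 18.

Negative, Negative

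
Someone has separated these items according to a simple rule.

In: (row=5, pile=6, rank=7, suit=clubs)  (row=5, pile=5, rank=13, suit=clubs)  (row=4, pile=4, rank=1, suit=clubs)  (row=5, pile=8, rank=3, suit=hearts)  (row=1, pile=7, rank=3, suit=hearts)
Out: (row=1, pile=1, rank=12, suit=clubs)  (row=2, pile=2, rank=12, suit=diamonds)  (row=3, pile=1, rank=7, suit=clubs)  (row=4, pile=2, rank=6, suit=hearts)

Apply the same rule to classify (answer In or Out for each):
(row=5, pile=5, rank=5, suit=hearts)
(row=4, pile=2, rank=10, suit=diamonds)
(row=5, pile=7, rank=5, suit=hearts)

In, Out, In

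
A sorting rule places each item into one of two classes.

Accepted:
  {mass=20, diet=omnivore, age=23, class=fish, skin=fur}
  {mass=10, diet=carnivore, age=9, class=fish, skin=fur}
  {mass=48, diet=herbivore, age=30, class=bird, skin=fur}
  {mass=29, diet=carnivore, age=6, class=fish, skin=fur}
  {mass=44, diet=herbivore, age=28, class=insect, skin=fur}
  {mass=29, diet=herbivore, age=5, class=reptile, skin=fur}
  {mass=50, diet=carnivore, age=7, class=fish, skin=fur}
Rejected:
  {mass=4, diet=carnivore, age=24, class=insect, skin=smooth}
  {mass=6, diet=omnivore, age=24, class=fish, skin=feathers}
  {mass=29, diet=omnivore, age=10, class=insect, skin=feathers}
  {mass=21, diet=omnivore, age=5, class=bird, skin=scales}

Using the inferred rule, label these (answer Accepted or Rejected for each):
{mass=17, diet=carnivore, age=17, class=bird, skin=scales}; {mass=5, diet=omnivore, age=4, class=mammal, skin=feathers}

The simplest hypothesis consistent with all the labels is: skin is fur.

Rejected, Rejected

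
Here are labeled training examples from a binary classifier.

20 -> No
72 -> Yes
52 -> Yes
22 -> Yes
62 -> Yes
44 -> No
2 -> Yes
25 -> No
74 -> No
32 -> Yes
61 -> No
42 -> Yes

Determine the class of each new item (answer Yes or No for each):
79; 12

No, Yes

The rule appears to be: ends in digit 2.
79 — last digit 9, hence No.
12 — last digit 2, hence Yes.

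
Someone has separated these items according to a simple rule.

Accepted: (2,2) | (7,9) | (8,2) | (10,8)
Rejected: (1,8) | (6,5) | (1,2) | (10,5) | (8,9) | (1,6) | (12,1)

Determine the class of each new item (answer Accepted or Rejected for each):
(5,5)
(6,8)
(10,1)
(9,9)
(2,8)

Accepted, Accepted, Rejected, Accepted, Accepted

A rule that fits every label: sum is even — true of each 'Accepted' example, false of each 'Rejected' one.
(5,5): 5+5 = 10 — has this property, so Accepted. (6,8): 6+8 = 14 — has this property, so Accepted. (10,1): 10+1 = 11 — fails the rule, so Rejected. (9,9): 9+9 = 18 — has this property, so Accepted. (2,8): 2+8 = 10 — has this property, so Accepted.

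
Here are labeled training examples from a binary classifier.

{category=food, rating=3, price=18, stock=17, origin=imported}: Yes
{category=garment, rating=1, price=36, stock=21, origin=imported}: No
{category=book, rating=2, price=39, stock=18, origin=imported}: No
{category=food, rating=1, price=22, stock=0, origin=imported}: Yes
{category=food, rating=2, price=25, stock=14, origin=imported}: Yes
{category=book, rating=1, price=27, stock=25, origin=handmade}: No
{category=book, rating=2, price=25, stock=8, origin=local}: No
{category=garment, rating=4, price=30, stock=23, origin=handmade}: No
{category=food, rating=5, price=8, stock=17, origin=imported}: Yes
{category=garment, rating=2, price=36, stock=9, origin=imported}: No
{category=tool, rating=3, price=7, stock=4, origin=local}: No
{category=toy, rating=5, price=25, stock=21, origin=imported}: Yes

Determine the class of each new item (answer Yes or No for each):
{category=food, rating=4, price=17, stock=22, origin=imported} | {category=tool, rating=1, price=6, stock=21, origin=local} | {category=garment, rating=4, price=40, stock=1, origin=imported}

The pattern is that an item is 'Yes' exactly when: origin is imported AND price ≤ 25.
{category=food, rating=4, price=17, stock=22, origin=imported}: origin is imported, price = 17 — has this property, so Yes.
{category=tool, rating=1, price=6, stock=21, origin=local}: origin is local, price = 6 — doesn't match, so No.
{category=garment, rating=4, price=40, stock=1, origin=imported}: origin is imported, price = 40 — doesn't match, so No.

Yes, No, No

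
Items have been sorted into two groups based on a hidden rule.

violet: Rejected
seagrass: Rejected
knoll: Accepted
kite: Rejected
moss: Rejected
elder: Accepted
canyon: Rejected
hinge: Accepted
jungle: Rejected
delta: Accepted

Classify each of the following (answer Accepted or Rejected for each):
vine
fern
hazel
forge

Rejected, Rejected, Accepted, Accepted

Rule: odd length. This holds for each 'Accepted' example and fails for each 'Rejected' one.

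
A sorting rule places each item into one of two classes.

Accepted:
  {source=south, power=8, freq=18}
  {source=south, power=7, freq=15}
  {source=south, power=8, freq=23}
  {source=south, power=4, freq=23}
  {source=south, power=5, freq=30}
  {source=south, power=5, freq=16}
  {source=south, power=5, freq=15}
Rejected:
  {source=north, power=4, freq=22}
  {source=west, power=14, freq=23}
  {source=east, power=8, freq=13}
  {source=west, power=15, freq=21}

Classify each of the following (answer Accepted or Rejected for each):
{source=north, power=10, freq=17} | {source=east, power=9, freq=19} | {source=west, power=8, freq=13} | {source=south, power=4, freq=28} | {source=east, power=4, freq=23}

Rejected, Rejected, Rejected, Accepted, Rejected

A rule that fits every label: source is south — true of each 'Accepted' example, false of each 'Rejected' one.
{source=north, power=10, freq=17} → source is north → Rejected. {source=east, power=9, freq=19} → source is east → Rejected. {source=west, power=8, freq=13} → source is west → Rejected. {source=south, power=4, freq=28} → source is south → Accepted. {source=east, power=4, freq=23} → source is east → Rejected.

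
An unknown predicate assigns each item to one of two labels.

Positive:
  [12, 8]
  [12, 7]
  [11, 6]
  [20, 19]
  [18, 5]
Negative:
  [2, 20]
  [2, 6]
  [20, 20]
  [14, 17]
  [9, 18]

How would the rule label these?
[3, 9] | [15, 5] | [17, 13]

Negative, Positive, Positive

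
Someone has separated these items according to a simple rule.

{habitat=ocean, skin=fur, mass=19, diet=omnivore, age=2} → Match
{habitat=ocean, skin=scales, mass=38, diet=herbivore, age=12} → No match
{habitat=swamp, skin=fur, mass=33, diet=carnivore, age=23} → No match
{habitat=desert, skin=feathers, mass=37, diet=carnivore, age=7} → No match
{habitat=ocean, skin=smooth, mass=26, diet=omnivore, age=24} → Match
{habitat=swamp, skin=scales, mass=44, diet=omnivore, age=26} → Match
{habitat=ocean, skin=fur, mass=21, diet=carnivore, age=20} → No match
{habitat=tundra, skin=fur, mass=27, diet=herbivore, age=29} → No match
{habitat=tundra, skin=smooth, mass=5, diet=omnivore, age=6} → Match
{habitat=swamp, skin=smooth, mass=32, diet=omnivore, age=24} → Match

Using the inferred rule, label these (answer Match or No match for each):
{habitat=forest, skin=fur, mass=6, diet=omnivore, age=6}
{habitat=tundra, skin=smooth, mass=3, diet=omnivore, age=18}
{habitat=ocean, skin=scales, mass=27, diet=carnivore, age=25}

Match, Match, No match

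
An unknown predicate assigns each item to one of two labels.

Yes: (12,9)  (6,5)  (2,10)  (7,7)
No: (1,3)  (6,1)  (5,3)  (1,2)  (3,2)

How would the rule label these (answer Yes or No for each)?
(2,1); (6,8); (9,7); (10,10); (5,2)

No, Yes, Yes, Yes, No

Every 'Yes' example satisfies: sum ≥ 11. None of the 'No' examples do.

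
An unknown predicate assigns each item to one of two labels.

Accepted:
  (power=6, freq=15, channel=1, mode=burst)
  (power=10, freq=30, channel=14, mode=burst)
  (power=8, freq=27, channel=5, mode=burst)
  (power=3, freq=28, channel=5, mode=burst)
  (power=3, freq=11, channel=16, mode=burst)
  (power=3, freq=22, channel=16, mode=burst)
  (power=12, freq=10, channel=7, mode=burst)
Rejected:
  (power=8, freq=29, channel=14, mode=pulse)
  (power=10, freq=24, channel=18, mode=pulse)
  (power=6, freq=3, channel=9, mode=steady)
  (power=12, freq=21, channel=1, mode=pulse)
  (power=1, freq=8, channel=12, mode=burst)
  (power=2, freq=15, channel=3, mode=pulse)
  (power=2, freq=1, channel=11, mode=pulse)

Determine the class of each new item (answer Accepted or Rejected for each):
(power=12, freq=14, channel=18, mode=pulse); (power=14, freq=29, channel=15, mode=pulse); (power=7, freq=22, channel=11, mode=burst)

The classifier is using: mode is burst AND freq ≥ 10.
(power=12, freq=14, channel=18, mode=pulse): Rejected (mode is pulse, freq = 14).
(power=14, freq=29, channel=15, mode=pulse): Rejected (mode is pulse, freq = 29).
(power=7, freq=22, channel=11, mode=burst): Accepted (mode is burst, freq = 22).

Rejected, Rejected, Accepted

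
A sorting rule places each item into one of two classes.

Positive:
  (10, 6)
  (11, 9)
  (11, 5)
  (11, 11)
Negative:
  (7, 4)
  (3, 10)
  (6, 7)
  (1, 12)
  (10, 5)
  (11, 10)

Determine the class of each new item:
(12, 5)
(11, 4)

Negative, Negative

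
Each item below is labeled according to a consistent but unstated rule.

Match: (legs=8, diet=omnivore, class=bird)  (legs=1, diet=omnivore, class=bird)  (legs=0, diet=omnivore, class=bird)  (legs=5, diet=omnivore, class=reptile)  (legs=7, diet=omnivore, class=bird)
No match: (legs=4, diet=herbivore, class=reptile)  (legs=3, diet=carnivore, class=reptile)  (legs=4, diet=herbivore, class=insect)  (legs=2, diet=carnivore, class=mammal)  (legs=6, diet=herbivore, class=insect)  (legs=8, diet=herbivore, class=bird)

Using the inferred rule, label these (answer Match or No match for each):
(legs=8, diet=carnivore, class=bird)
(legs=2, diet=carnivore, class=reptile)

No match, No match

The simplest hypothesis consistent with all the labels is: diet is omnivore.
(legs=8, diet=carnivore, class=bird): diet is carnivore — does not satisfy this, so No match.
(legs=2, diet=carnivore, class=reptile): diet is carnivore — does not satisfy this, so No match.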